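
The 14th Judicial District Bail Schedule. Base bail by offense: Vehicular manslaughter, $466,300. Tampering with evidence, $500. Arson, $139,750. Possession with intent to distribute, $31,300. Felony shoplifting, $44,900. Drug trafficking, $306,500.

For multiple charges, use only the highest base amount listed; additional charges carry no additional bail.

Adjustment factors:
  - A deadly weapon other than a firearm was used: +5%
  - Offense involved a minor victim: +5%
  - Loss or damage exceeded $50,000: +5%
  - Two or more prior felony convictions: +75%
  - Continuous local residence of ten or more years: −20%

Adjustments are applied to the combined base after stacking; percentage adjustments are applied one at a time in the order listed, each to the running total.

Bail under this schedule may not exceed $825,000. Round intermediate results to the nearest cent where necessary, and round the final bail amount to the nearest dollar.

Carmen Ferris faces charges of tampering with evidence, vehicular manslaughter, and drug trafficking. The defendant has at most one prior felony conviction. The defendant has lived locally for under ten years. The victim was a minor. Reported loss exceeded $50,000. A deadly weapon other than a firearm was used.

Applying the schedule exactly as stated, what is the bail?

Base amounts from the schedule: tampering with evidence $500; vehicular manslaughter $466,300; drug trafficking $306,500.
Stacking rule: use the highest base only. Highest is vehicular manslaughter at $466,300. Combined base = $466,300.
A deadly weapon other than a firearm was used (+5%): $466,300 × 1.05 = $489,615.
Offense involved a minor victim (+5%): $489,615 × 1.05 = $514,095.75.
Loss or damage exceeded $50,000 (+5%): $514,095.75 × 1.05 = $539,800.54.
$539,800.54 is within the $825,000 maximum.
Rounded to the nearest dollar: $539,801.

$539,801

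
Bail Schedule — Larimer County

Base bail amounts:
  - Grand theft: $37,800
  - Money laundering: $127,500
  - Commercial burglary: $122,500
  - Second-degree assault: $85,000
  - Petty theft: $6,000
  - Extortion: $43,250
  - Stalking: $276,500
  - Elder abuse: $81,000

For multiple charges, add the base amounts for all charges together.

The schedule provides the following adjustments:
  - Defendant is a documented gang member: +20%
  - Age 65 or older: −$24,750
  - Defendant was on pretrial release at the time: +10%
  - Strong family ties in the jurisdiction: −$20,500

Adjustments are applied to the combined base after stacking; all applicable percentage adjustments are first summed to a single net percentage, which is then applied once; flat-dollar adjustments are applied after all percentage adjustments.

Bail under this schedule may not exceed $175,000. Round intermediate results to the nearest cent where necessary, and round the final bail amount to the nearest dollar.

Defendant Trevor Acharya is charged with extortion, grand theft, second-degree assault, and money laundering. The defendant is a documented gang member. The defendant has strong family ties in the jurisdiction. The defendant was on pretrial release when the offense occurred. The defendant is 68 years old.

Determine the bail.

$175,000

Base amounts from the schedule: extortion $43,250; grand theft $37,800; second-degree assault $85,000; money laundering $127,500.
Stacking rule: sum of all bases. $43,250 + $37,800 + $85,000 + $127,500 = $293,550.
Net percentage adjustment: +20% +10% = +30%. $293,550 × 1.3 = $381,615.
Age 65 or older (−$24,750 flat): $381,615 − $24,750 = $356,865.
Strong family ties in the jurisdiction (−$20,500 flat): $356,865 − $20,500 = $336,365.
Result $336,365 exceeds the maximum of $175,000; bail is capped at $175,000.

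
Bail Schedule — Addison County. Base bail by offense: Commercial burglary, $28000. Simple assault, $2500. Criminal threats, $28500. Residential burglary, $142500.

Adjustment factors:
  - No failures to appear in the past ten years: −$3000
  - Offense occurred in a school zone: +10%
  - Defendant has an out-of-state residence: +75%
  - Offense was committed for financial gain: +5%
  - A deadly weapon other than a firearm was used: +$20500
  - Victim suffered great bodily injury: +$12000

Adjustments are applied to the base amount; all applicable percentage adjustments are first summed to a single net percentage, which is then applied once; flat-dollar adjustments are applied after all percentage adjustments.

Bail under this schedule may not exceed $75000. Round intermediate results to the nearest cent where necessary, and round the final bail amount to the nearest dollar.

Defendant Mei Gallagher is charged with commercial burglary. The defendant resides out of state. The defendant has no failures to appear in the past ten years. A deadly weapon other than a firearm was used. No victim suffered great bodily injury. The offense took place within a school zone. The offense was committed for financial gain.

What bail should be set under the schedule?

$70700

Base amounts from the schedule: commercial burglary $28000.
Single charge. Combined base = $28000.
Net percentage adjustment: +10% +75% +5% = +90%. $28000 × 1.9 = $53200.
No failures to appear in the past ten years (−$3000 flat): $53200 − $3000 = $50200.
A deadly weapon other than a firearm was used (+$20500 flat): $50200 + $20500 = $70700.
$70700 is within the $75000 maximum.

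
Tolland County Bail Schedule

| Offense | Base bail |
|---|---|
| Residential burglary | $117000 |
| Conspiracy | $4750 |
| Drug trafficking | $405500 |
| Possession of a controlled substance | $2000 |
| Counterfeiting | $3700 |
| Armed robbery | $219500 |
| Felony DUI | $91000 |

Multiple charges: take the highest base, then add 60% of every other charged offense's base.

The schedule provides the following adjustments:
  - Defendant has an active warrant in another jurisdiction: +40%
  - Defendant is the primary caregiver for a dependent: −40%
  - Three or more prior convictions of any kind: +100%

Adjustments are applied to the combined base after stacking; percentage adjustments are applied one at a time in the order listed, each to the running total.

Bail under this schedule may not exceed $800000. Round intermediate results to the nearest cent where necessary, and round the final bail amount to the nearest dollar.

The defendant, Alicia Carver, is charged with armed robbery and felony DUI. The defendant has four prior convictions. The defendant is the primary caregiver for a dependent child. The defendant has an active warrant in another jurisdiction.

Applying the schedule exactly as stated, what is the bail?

Base amounts from the schedule: armed robbery $219500; felony DUI $91000.
Stacking rule: highest base plus 60% of each additional charge. Highest is armed robbery at $219500. Additional: $91000 × 60% = $54600. Combined base = $219500 + $54600 = $274100.
Defendant has an active warrant in another jurisdiction (+40%): $274100 × 1.4 = $383740.
Defendant is the primary caregiver for a dependent (−40%): $383740 × 0.6 = $230244.
Three or more prior convictions of any kind (+100%): $230244 × 2 = $460488.
$460488 is within the $800000 maximum.

$460488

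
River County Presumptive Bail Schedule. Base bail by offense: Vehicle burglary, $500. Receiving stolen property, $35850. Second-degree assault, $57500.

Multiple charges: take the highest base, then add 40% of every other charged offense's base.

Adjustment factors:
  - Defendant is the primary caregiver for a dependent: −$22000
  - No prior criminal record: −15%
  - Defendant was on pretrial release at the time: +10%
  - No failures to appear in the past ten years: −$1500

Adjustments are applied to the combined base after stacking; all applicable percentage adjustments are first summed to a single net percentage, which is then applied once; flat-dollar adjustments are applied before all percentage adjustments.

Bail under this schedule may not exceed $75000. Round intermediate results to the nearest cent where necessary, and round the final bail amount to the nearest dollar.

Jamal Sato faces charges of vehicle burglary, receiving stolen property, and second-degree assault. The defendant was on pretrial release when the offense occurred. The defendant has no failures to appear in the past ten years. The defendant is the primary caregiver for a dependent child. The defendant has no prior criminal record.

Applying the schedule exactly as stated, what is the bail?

$46113

Base amounts from the schedule: vehicle burglary $500; receiving stolen property $35850; second-degree assault $57500.
Stacking rule: highest base plus 40% of each additional charge. Highest is second-degree assault at $57500. Additional: $500 × 40% = $200; $35850 × 40% = $14340. Combined base = $57500 + $14540 = $72040.
Defendant is the primary caregiver for a dependent (−$22000 flat): $72040 − $22000 = $50040.
No failures to appear in the past ten years (−$1500 flat): $50040 − $1500 = $48540.
Net percentage adjustment: −15% +10% = −5%. $48540 × 0.95 = $46113.
$46113 is within the $75000 maximum.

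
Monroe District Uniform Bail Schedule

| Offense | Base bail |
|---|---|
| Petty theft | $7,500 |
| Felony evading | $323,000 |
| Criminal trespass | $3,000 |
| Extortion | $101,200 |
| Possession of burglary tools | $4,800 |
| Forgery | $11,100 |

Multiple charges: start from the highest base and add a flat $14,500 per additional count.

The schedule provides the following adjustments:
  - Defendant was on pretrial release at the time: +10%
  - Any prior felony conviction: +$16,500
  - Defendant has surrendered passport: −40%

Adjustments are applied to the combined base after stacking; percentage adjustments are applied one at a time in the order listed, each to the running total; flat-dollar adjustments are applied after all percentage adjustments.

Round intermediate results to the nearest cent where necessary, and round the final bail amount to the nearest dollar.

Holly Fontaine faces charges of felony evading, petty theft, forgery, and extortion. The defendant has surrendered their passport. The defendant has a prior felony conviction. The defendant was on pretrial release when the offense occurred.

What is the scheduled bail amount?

$258,390

Base amounts from the schedule: felony evading $323,000; petty theft $7,500; forgery $11,100; extortion $101,200.
Stacking rule: highest base plus $14,500 per additional charge. Highest is felony evading at $323,000; 3 additional charges → +$43,500. Combined base = $366,500.
Defendant was on pretrial release at the time (+10%): $366,500 × 1.1 = $403,150.
Defendant has surrendered passport (−40%): $403,150 × 0.6 = $241,890.
Any prior felony conviction (+$16,500 flat): $241,890 + $16,500 = $258,390.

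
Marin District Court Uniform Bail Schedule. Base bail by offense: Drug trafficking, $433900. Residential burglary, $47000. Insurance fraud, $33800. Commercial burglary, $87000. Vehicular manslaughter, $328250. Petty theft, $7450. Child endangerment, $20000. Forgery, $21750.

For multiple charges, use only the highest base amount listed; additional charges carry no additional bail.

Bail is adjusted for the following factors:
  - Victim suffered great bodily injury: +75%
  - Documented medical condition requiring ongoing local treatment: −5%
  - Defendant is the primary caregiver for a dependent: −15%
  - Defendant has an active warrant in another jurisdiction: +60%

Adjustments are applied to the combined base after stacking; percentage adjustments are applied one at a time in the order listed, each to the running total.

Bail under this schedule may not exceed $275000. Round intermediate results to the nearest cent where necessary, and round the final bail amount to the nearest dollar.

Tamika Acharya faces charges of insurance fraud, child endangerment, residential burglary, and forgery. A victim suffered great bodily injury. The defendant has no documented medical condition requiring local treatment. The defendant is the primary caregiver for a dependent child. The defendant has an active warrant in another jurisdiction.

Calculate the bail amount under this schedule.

Base amounts from the schedule: insurance fraud $33800; child endangerment $20000; residential burglary $47000; forgery $21750.
Stacking rule: use the highest base only. Highest is residential burglary at $47000. Combined base = $47000.
Victim suffered great bodily injury (+75%): $47000 × 1.75 = $82250.
Defendant is the primary caregiver for a dependent (−15%): $82250 × 0.85 = $69912.50.
Defendant has an active warrant in another jurisdiction (+60%): $69912.50 × 1.6 = $111860.
$111860 is within the $275000 maximum.

$111860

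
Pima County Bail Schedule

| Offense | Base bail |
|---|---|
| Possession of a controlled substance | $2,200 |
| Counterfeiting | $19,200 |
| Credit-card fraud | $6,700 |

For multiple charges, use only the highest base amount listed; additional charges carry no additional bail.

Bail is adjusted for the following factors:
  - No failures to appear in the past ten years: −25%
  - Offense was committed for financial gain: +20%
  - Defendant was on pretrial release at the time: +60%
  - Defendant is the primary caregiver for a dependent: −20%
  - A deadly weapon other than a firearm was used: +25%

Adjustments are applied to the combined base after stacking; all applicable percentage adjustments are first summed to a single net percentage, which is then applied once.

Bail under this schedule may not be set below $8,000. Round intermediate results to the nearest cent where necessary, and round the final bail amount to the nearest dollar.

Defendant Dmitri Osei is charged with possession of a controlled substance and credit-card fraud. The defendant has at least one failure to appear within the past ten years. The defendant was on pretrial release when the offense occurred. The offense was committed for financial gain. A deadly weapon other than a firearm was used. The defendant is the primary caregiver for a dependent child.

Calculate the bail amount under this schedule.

Base amounts from the schedule: possession of a controlled substance $2,200; credit-card fraud $6,700.
Stacking rule: use the highest base only. Highest is credit-card fraud at $6,700. Combined base = $6,700.
Net percentage adjustment: +20% +60% −20% +25% = +85%. $6,700 × 1.85 = $12,395.
$12,395 is at or above the $8,000 minimum.

$12,395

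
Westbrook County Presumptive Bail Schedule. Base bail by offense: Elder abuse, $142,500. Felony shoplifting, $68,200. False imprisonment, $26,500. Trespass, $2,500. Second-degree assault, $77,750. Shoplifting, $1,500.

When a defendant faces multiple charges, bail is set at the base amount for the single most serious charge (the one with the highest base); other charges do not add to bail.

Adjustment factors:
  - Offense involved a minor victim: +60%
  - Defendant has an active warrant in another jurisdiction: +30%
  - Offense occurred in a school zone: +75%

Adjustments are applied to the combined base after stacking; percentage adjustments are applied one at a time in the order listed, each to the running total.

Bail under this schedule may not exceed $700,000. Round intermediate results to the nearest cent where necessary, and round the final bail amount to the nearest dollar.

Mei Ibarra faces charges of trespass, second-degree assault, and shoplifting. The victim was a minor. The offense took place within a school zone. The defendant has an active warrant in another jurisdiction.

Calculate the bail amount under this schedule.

Base amounts from the schedule: trespass $2,500; second-degree assault $77,750; shoplifting $1,500.
Stacking rule: use the highest base only. Highest is second-degree assault at $77,750. Combined base = $77,750.
Offense involved a minor victim (+60%): $77,750 × 1.6 = $124,400.
Defendant has an active warrant in another jurisdiction (+30%): $124,400 × 1.3 = $161,720.
Offense occurred in a school zone (+75%): $161,720 × 1.75 = $283,010.
$283,010 is within the $700,000 maximum.

$283,010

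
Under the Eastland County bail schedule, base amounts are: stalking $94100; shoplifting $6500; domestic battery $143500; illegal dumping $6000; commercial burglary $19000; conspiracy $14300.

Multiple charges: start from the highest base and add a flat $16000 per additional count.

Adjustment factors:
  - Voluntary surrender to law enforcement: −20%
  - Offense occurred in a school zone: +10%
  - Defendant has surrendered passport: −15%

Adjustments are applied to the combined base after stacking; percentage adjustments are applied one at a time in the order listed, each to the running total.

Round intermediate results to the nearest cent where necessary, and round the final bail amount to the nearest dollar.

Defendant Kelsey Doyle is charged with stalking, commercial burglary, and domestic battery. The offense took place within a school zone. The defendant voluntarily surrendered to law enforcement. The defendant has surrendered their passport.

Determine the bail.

Base amounts from the schedule: stalking $94100; commercial burglary $19000; domestic battery $143500.
Stacking rule: highest base plus $16000 per additional charge. Highest is domestic battery at $143500; 2 additional charges → +$32000. Combined base = $175500.
Voluntary surrender to law enforcement (−20%): $175500 × 0.8 = $140400.
Offense occurred in a school zone (+10%): $140400 × 1.1 = $154440.
Defendant has surrendered passport (−15%): $154440 × 0.85 = $131274.

$131274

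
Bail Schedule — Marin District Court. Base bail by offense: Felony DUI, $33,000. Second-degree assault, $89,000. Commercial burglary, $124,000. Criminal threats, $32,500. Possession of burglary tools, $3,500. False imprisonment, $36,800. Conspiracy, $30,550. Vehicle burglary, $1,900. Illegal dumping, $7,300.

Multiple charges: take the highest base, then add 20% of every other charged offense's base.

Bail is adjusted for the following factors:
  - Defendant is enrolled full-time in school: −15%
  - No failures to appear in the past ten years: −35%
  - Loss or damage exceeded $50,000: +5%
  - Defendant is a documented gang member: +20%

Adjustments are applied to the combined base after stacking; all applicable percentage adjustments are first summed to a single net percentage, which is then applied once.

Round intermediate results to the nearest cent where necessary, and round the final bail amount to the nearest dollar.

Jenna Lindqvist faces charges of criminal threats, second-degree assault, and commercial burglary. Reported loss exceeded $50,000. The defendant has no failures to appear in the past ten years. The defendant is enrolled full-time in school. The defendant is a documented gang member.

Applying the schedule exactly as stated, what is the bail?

$111,225

Base amounts from the schedule: criminal threats $32,500; second-degree assault $89,000; commercial burglary $124,000.
Stacking rule: highest base plus 20% of each additional charge. Highest is commercial burglary at $124,000. Additional: $32,500 × 20% = $6,500; $89,000 × 20% = $17,800. Combined base = $124,000 + $24,300 = $148,300.
Net percentage adjustment: −15% −35% +5% +20% = −25%. $148,300 × 0.75 = $111,225.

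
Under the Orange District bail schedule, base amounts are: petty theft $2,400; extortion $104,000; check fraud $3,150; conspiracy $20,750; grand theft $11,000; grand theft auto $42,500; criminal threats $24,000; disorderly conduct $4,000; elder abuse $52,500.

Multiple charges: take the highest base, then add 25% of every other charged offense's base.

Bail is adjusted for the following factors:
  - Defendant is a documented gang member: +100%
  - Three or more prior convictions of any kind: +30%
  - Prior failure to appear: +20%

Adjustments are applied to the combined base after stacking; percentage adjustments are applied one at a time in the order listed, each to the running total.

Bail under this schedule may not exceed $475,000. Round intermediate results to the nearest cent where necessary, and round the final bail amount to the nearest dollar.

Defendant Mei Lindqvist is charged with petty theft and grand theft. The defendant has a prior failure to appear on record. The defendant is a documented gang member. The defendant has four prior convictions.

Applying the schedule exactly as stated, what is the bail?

Base amounts from the schedule: petty theft $2,400; grand theft $11,000.
Stacking rule: highest base plus 25% of each additional charge. Highest is grand theft at $11,000. Additional: $2,400 × 25% = $600. Combined base = $11,000 + $600 = $11,600.
Defendant is a documented gang member (+100%): $11,600 × 2 = $23,200.
Three or more prior convictions of any kind (+30%): $23,200 × 1.3 = $30,160.
Prior failure to appear (+20%): $30,160 × 1.2 = $36,192.
$36,192 is within the $475,000 maximum.

$36,192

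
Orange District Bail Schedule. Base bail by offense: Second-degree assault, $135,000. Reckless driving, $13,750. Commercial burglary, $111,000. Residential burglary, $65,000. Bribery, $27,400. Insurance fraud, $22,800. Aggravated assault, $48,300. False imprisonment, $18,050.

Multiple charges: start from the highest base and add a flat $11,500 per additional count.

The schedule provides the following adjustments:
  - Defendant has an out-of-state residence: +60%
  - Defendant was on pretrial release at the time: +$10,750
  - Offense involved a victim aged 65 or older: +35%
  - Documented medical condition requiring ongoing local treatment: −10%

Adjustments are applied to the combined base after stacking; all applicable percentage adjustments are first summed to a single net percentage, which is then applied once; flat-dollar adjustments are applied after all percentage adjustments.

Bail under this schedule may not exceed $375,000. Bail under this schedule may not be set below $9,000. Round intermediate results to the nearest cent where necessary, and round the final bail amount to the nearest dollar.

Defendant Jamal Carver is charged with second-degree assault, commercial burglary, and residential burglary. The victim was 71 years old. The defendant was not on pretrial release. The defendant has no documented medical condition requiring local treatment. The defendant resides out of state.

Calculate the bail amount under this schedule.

$308,100

Base amounts from the schedule: second-degree assault $135,000; commercial burglary $111,000; residential burglary $65,000.
Stacking rule: highest base plus $11,500 per additional charge. Highest is second-degree assault at $135,000; 2 additional charges → +$23,000. Combined base = $158,000.
Net percentage adjustment: +60% +35% = +95%. $158,000 × 1.95 = $308,100.
$308,100 is within the $375,000 maximum.
$308,100 is at or above the $9,000 minimum.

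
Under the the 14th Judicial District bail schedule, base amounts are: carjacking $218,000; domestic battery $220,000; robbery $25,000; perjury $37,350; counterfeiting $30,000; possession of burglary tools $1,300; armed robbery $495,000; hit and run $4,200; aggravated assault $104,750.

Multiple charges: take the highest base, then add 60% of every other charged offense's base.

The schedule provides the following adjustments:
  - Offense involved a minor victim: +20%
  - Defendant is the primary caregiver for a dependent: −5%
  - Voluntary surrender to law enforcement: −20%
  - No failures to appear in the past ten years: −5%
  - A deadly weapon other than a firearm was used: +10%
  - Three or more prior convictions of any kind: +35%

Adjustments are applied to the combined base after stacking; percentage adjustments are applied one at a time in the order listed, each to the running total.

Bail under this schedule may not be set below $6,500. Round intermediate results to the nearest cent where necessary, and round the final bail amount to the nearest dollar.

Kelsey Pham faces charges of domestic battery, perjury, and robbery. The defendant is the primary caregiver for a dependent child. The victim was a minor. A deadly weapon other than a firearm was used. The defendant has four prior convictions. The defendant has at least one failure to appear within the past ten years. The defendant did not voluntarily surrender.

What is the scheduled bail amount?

Base amounts from the schedule: domestic battery $220,000; perjury $37,350; robbery $25,000.
Stacking rule: highest base plus 60% of each additional charge. Highest is domestic battery at $220,000. Additional: $37,350 × 60% = $22,410; $25,000 × 60% = $15,000. Combined base = $220,000 + $37,410 = $257,410.
Offense involved a minor victim (+20%): $257,410 × 1.2 = $308,892.
Defendant is the primary caregiver for a dependent (−5%): $308,892 × 0.95 = $293,447.40.
A deadly weapon other than a firearm was used (+10%): $293,447.40 × 1.1 = $322,792.14.
Three or more prior convictions of any kind (+35%): $322,792.14 × 1.35 = $435,769.39.
$435,769.39 is at or above the $6,500 minimum.
Rounded to the nearest dollar: $435,769.

$435,769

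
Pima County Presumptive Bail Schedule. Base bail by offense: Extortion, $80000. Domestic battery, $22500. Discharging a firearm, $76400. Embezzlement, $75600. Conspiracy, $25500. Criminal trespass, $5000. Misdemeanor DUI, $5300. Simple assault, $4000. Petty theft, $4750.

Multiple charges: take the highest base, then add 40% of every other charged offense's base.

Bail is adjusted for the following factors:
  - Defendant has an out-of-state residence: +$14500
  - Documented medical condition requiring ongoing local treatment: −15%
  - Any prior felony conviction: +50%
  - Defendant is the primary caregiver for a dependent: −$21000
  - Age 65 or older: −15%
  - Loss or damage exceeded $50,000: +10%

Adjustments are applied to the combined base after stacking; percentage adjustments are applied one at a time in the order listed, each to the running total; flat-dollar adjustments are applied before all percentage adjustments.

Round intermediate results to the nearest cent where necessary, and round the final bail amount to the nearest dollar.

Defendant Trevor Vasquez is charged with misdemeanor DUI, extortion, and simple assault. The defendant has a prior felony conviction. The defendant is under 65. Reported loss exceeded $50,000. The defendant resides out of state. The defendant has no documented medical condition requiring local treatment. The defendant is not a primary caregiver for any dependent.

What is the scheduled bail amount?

Base amounts from the schedule: misdemeanor DUI $5300; extortion $80000; simple assault $4000.
Stacking rule: highest base plus 40% of each additional charge. Highest is extortion at $80000. Additional: $5300 × 40% = $2120; $4000 × 40% = $1600. Combined base = $80000 + $3720 = $83720.
Defendant has an out-of-state residence (+$14500 flat): $83720 + $14500 = $98220.
Any prior felony conviction (+50%): $98220 × 1.5 = $147330.
Loss or damage exceeded $50,000 (+10%): $147330 × 1.1 = $162063.

$162063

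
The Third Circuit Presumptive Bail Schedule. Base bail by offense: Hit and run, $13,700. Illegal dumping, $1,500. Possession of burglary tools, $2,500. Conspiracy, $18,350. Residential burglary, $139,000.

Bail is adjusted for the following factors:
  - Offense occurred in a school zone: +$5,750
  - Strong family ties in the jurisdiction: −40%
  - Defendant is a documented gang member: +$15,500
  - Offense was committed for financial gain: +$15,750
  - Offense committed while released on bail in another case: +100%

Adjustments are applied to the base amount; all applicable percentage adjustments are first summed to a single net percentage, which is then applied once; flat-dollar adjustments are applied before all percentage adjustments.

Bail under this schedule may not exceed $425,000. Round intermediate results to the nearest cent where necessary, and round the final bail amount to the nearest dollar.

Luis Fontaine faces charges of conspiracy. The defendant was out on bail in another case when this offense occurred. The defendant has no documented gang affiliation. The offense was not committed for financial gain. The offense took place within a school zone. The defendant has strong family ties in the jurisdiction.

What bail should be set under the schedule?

Base amounts from the schedule: conspiracy $18,350.
Single charge. Combined base = $18,350.
Offense occurred in a school zone (+$5,750 flat): $18,350 + $5,750 = $24,100.
Net percentage adjustment: −40% +100% = +60%. $24,100 × 1.6 = $38,560.
$38,560 is within the $425,000 maximum.

$38,560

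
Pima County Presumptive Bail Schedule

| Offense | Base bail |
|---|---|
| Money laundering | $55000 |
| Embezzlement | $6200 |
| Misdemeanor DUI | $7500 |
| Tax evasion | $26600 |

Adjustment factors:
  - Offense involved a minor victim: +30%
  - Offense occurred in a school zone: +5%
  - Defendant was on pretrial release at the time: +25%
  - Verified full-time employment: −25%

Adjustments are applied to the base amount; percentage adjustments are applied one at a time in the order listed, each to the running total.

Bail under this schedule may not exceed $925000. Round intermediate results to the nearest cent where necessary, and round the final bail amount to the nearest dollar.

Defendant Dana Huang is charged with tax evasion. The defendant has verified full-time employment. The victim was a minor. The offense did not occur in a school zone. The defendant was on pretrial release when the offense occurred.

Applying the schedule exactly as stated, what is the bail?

Base amounts from the schedule: tax evasion $26600.
Single charge. Combined base = $26600.
Offense involved a minor victim (+30%): $26600 × 1.3 = $34580.
Defendant was on pretrial release at the time (+25%): $34580 × 1.25 = $43225.
Verified full-time employment (−25%): $43225 × 0.75 = $32418.75.
$32418.75 is within the $925000 maximum.
Rounded to the nearest dollar: $32419.

$32419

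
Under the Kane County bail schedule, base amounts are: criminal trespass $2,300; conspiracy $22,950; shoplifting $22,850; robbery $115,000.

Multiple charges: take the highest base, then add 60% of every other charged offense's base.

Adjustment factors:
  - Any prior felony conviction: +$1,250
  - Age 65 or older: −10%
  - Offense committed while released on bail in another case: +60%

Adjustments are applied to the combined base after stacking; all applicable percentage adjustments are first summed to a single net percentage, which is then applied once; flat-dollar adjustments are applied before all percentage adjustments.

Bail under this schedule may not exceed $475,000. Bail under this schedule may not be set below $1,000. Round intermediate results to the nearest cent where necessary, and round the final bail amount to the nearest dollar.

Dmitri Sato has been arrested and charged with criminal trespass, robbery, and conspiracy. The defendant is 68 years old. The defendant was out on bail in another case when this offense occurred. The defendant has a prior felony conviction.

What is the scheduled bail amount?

Base amounts from the schedule: criminal trespass $2,300; robbery $115,000; conspiracy $22,950.
Stacking rule: highest base plus 60% of each additional charge. Highest is robbery at $115,000. Additional: $2,300 × 60% = $1,380; $22,950 × 60% = $13,770. Combined base = $115,000 + $15,150 = $130,150.
Any prior felony conviction (+$1,250 flat): $130,150 + $1,250 = $131,400.
Net percentage adjustment: −10% +60% = +50%. $131,400 × 1.5 = $197,100.
$197,100 is within the $475,000 maximum.
$197,100 is at or above the $1,000 minimum.

$197,100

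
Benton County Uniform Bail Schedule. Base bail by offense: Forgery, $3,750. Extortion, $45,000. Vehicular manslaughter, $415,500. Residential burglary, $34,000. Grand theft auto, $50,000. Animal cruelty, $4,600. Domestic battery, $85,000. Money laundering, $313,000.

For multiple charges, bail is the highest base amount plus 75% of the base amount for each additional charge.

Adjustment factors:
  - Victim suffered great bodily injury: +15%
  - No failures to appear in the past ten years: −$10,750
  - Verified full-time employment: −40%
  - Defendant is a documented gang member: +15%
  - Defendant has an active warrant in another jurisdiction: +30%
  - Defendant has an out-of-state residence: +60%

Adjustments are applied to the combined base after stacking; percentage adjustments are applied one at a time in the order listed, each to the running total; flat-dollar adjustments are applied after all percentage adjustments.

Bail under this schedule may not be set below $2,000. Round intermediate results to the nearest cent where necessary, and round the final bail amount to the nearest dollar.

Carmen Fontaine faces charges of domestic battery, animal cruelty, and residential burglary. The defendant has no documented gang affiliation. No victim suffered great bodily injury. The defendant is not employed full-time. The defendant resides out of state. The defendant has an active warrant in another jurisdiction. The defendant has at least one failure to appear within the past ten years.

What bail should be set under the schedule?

Base amounts from the schedule: domestic battery $85,000; animal cruelty $4,600; residential burglary $34,000.
Stacking rule: highest base plus 75% of each additional charge. Highest is domestic battery at $85,000. Additional: $4,600 × 75% = $3,450; $34,000 × 75% = $25,500. Combined base = $85,000 + $28,950 = $113,950.
Defendant has an active warrant in another jurisdiction (+30%): $113,950 × 1.3 = $148,135.
Defendant has an out-of-state residence (+60%): $148,135 × 1.6 = $237,016.
$237,016 is at or above the $2,000 minimum.

$237,016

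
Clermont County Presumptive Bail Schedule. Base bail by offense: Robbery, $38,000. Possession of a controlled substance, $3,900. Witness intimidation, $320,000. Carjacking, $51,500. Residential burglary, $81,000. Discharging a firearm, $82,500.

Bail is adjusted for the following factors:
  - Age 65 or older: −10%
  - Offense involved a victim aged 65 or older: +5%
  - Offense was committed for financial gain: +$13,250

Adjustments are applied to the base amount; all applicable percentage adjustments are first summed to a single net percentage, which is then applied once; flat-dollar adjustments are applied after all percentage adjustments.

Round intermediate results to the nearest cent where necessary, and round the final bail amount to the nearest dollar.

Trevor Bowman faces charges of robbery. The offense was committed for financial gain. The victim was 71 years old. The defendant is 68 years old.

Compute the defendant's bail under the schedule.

$49,350

Base amounts from the schedule: robbery $38,000.
Single charge. Combined base = $38,000.
Net percentage adjustment: −10% +5% = −5%. $38,000 × 0.95 = $36,100.
Offense was committed for financial gain (+$13,250 flat): $36,100 + $13,250 = $49,350.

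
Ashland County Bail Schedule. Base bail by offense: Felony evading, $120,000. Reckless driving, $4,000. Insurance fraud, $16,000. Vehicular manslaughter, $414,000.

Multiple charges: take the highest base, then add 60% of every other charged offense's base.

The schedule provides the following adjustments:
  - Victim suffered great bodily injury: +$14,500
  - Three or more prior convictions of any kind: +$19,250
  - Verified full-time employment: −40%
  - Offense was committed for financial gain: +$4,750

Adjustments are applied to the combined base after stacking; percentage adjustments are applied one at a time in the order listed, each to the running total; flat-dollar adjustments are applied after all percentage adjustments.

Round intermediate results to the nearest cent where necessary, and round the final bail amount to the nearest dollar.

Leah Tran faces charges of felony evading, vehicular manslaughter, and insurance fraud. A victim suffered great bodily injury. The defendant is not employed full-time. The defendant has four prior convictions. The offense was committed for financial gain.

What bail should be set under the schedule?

$534,100

Base amounts from the schedule: felony evading $120,000; vehicular manslaughter $414,000; insurance fraud $16,000.
Stacking rule: highest base plus 60% of each additional charge. Highest is vehicular manslaughter at $414,000. Additional: $120,000 × 60% = $72,000; $16,000 × 60% = $9,600. Combined base = $414,000 + $81,600 = $495,600.
Victim suffered great bodily injury (+$14,500 flat): $495,600 + $14,500 = $510,100.
Three or more prior convictions of any kind (+$19,250 flat): $510,100 + $19,250 = $529,350.
Offense was committed for financial gain (+$4,750 flat): $529,350 + $4,750 = $534,100.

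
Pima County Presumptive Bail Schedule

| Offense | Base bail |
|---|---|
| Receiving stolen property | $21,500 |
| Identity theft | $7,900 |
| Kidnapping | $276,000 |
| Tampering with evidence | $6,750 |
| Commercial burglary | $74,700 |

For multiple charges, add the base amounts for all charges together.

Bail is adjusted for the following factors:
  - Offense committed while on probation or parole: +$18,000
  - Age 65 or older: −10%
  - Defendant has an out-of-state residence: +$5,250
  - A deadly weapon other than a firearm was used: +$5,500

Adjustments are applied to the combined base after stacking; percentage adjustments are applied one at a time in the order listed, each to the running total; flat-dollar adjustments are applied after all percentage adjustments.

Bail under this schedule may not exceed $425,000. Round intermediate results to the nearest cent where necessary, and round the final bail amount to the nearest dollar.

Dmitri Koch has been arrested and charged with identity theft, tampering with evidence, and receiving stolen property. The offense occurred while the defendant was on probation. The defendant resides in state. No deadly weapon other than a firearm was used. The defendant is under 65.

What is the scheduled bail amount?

Base amounts from the schedule: identity theft $7,900; tampering with evidence $6,750; receiving stolen property $21,500.
Stacking rule: sum of all bases. $7,900 + $6,750 + $21,500 = $36,150.
Offense committed while on probation or parole (+$18,000 flat): $36,150 + $18,000 = $54,150.
$54,150 is within the $425,000 maximum.

$54,150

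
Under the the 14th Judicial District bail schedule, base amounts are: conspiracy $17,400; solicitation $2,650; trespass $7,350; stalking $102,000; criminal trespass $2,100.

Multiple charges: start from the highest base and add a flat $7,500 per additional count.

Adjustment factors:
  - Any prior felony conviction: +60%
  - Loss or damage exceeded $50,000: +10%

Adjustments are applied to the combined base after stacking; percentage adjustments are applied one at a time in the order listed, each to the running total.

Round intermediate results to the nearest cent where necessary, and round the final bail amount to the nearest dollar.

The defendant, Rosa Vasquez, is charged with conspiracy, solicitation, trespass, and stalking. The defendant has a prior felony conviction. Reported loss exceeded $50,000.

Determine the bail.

$219,120

Base amounts from the schedule: conspiracy $17,400; solicitation $2,650; trespass $7,350; stalking $102,000.
Stacking rule: highest base plus $7,500 per additional charge. Highest is stalking at $102,000; 3 additional charges → +$22,500. Combined base = $124,500.
Any prior felony conviction (+60%): $124,500 × 1.6 = $199,200.
Loss or damage exceeded $50,000 (+10%): $199,200 × 1.1 = $219,120.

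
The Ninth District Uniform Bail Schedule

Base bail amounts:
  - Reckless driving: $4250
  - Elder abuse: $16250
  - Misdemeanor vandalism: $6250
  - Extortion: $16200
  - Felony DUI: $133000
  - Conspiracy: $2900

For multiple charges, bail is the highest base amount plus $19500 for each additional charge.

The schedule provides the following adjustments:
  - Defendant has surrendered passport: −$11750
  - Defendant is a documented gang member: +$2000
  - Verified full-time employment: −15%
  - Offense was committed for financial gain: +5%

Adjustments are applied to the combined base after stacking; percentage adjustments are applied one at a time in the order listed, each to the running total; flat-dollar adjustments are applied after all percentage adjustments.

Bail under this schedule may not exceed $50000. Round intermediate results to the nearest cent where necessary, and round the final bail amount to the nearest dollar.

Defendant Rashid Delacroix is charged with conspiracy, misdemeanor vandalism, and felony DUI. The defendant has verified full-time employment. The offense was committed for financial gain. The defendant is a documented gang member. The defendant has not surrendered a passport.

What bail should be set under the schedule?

Base amounts from the schedule: conspiracy $2900; misdemeanor vandalism $6250; felony DUI $133000.
Stacking rule: highest base plus $19500 per additional charge. Highest is felony DUI at $133000; 2 additional charges → +$39000. Combined base = $172000.
Verified full-time employment (−15%): $172000 × 0.85 = $146200.
Offense was committed for financial gain (+5%): $146200 × 1.05 = $153510.
Defendant is a documented gang member (+$2000 flat): $153510 + $2000 = $155510.
Result $155510 exceeds the maximum of $50000; bail is capped at $50000.

$50000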